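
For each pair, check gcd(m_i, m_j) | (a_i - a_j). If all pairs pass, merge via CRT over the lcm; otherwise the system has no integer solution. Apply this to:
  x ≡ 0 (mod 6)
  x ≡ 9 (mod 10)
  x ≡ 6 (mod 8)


Moduli 6, 10, 8 are not pairwise coprime, so CRT works modulo lcm(m_i) when all pairwise compatibility conditions hold.
Pairwise compatibility: gcd(m_i, m_j) must divide a_i - a_j for every pair.
Merge one congruence at a time:
  Start: x ≡ 0 (mod 6).
  Combine with x ≡ 9 (mod 10): gcd(6, 10) = 2, and 9 - 0 = 9 is NOT divisible by 2.
    ⇒ system is inconsistent (no integer solution).

No solution (the system is inconsistent).


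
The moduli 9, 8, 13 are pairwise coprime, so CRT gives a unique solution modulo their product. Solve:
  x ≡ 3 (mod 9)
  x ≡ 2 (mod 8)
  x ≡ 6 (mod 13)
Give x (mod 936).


Moduli 9, 8, 13 are pairwise coprime; by CRT there is a unique solution modulo M = 9 · 8 · 13 = 936.
Solve pairwise, accumulating the modulus:
  Start with x ≡ 3 (mod 9).
  Combine with x ≡ 2 (mod 8): since gcd(9, 8) = 1, we get a unique residue mod 72.
    Write x = 3 + 9·t and substitute into x ≡ 2 (mod 8): 9·t ≡ 2 − 3 = -1 (mod 8).
    Reduce coefficients mod 8: 1·t ≡ 7 (mod 8).
    So t ≡ 7 (mod 8).
    Then x = 3 + 9·7 = 66, valid modulo lcm(9, 8) = 72: x ≡ 66 (mod 72).
  Combine with x ≡ 6 (mod 13): since gcd(72, 13) = 1, we get a unique residue mod 936.
    Write x = 66 + 72·t and substitute into x ≡ 6 (mod 13): 72·t ≡ 6 − 66 = -60 (mod 13).
    Reduce coefficients mod 13: 7·t ≡ 5 (mod 13).
    The inverse of 7 mod 13 is 2 (since 7·2 = 14 = 1·13 + 1), so t ≡ 2·5 = 10 ≡ 10 (mod 13).
    Then x = 66 + 72·10 = 786, valid modulo lcm(72, 13) = 936: x ≡ 786 (mod 936).
Verify: 786 mod 9 = 3 ✓, 786 mod 8 = 2 ✓, 786 mod 13 = 6 ✓.

x ≡ 786 (mod 936).


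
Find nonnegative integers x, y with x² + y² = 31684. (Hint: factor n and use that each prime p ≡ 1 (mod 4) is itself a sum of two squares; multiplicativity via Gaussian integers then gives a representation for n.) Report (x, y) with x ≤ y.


Step 1: Factor n = 31684 = 2^2 · 89^2.
Step 2: Check the mod-4 condition on each prime factor: 2 = 2 (special); 89 ≡ 1 (mod 4), exponent 2.
All primes ≡ 3 (mod 4) appear to even exponent (or don't appear), so by the two-squares theorem n IS expressible as a sum of two squares.
Step 3: Build a representation. Group n = k² · m with k = 2 and m = 89 · 89 = 7921 (a product of primes ≡ 1 (mod 4)); a representation of m scales to one of n via (k·x)² + (k·y)² = k²(x² + y²). Each prime p ≡ 1 (mod 4) is itself a sum of two squares; find a² by testing p − a² for a perfect square:
  89: 89 − 1² = 88, 89 − 2² = 85, 89 − 3² = 80, 89 − 4² = 73, 89 − 5² = 64 = 8² ⇒ 89 = 5² + 8².
  Combine using the Brahmagupta–Fibonacci identity (a² + b²)(c² + d²) = (ac − bd)² + (ad + bc)² = (ac + bd)² + (ad − bc)²:
  89 · 89 = 7921: from (5² + 8²)(5² + 8²), take (5·5 − 8·8, 5·8 + 8·5) = (25 − 64, 40 + 40) = (-39, 80); dropping signs (only squares matter) gives (39, 80); check 39² + 80² = 1521 + 6400 = 7921 ✓.
  Scale by k = 2: (2·39, 2·80) = (78, 160).
Step 4: Order so x ≤ y and verify: 78² + 160² = 6084 + 25600 = 31684 = n. ✓

n = 31684 = 78² + 160² (one valid representation with x ≤ y).


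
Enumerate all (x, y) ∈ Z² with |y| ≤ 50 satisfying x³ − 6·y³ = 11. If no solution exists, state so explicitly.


The equation is x³ - 6y³ = 11. For fixed y, x³ = 6·y³ + 11, so a solution requires the RHS to be a perfect cube.
Strategy: iterate y from -50 to 50, compute RHS = 6·y³ + 11, and check whether it is a (positive or negative) perfect cube.
Check small values of y:
  y = 0: RHS = 11 is not a perfect cube.
  y = 1: RHS = 17 is not a perfect cube.
  y = -1: RHS = 5 is not a perfect cube.
  y = 2: RHS = 59 is not a perfect cube.
  y = -2: RHS = -37 is not a perfect cube.
  y = 3: RHS = 173 is not a perfect cube.
  y = -3: RHS = -151 is not a perfect cube.
Continuing the search up to |y| = 50 finds no solutions either.
No (x, y) in the scanned range satisfies the equation.

No integer solutions with |y| ≤ 50.


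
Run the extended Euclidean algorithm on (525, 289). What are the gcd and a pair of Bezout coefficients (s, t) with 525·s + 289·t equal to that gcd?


Euclidean algorithm on (525, 289) — divide until remainder is 0:
  525 = 1 · 289 + 236
  289 = 1 · 236 + 53
  236 = 4 · 53 + 24
  53 = 2 · 24 + 5
  24 = 4 · 5 + 4
  5 = 1 · 4 + 1
  4 = 4 · 1 + 0
gcd(525, 289) = 1.
Track Bezout coefficients alongside the remainders: start with r₀ = 525 = a·1 + b·0 (s = 1, t = 0) and r₁ = 289 = a·0 + b·1 (s = 0, t = 1); each new remainder r_{k+1} = r_{k-1} − q_k·r_k inherits s_{k+1} = s_{k-1} − q_k·s_k, t_{k+1} = t_{k-1} − q_k·t_k, so r_k = a·s_k + b·t_k at every step:
  q = 1: r = 236, s = 1 − 1·0 = 1, t = 0 − 1·1 = -1  (check: 525·1 + 289·(-1) = 236)
  q = 1: r = 53, s = 0 − 1·1 = -1, t = 1 − 1·(-1) = 2  (check: 525·(-1) + 289·2 = 53)
  q = 4: r = 24, s = 1 − 4·(-1) = 5, t = -1 − 4·2 = -9  (check: 525·5 + 289·(-9) = 24)
  q = 2: r = 5, s = -1 − 2·5 = -11, t = 2 − 2·(-9) = 20  (check: 525·(-11) + 289·20 = 5)
  q = 4: r = 4, s = 5 − 4·(-11) = 49, t = -9 − 4·20 = -89  (check: 525·49 + 289·(-89) = 4)
  q = 1: r = 1, s = -11 − 1·49 = -60, t = 20 − 1·(-89) = 109  (check: 525·(-60) + 289·109 = 1)
The row with r = 1 (the gcd) gives the Bezout coefficients s = -60, t = 109.
Result: 525 · (-60) + 289 · (109) = 1.

gcd(525, 289) = 1; s = -60, t = 109 (check: 525·(-60) + 289·109 = 1).


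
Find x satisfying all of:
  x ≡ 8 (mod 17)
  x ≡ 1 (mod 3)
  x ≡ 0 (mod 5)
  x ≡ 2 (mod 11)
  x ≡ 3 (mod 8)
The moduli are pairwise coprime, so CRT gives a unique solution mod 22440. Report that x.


Product of moduli M = 17 · 3 · 5 · 11 · 8 = 22440.
Merge one congruence at a time:
  Start: x ≡ 8 (mod 17).
  Combine with x ≡ 1 (mod 3); new modulus lcm = 51.
    Write x = 8 + 17·t and substitute into x ≡ 1 (mod 3): 17·t ≡ 1 − 8 = -7 (mod 3).
    Reduce coefficients mod 3: 2·t ≡ 2 (mod 3).
    The inverse of 2 mod 3 is 2 (since 2·2 = 4 = 1·3 + 1), so t ≡ 2·2 = 4 ≡ 1 (mod 3).
    Then x = 8 + 17·1 = 25, valid modulo lcm(17, 3) = 51: x ≡ 25 (mod 51).
  Combine with x ≡ 0 (mod 5); new modulus lcm = 255.
    Write x = 25 + 51·t and substitute into x ≡ 0 (mod 5): 51·t ≡ 0 − 25 = -25 (mod 5).
    Reduce coefficients mod 5: 1·t ≡ 0 (mod 5).
    So t ≡ 0 (mod 5).
    Then x = 25 + 51·0 = 25, valid modulo lcm(51, 5) = 255: x ≡ 25 (mod 255).
  Combine with x ≡ 2 (mod 11); new modulus lcm = 2805.
    Write x = 25 + 255·t and substitute into x ≡ 2 (mod 11): 255·t ≡ 2 − 25 = -23 (mod 11).
    Reduce coefficients mod 11: 2·t ≡ 10 (mod 11).
    The inverse of 2 mod 11 is 6 (since 2·6 = 12 = 1·11 + 1), so t ≡ 6·10 = 60 ≡ 5 (mod 11).
    Then x = 25 + 255·5 = 1300, valid modulo lcm(255, 11) = 2805: x ≡ 1300 (mod 2805).
  Combine with x ≡ 3 (mod 8); new modulus lcm = 22440.
    Write x = 1300 + 2805·t and substitute into x ≡ 3 (mod 8): 2805·t ≡ 3 − 1300 = -1297 (mod 8).
    Reduce coefficients mod 8: 5·t ≡ 7 (mod 8).
    The inverse of 5 mod 8 is 5 (since 5·5 = 25 = 3·8 + 1), so t ≡ 5·7 = 35 ≡ 3 (mod 8).
    Then x = 1300 + 2805·3 = 9715, valid modulo lcm(2805, 8) = 22440: x ≡ 9715 (mod 22440).
Verify against each original: 9715 mod 17 = 8, 9715 mod 3 = 1, 9715 mod 5 = 0, 9715 mod 11 = 2, 9715 mod 8 = 3.

x ≡ 9715 (mod 22440).


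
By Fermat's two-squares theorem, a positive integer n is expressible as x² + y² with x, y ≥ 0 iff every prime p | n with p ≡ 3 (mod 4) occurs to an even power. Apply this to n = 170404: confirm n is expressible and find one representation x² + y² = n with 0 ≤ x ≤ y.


Step 1: Factor n = 170404 = 2^2 · 13 · 29 · 113.
Step 2: Check the mod-4 condition on each prime factor: 2 = 2 (special); 13 ≡ 1 (mod 4), exponent 1; 29 ≡ 1 (mod 4), exponent 1; 113 ≡ 1 (mod 4), exponent 1.
All primes ≡ 3 (mod 4) appear to even exponent (or don't appear), so by the two-squares theorem n IS expressible as a sum of two squares.
Step 3: Build a representation. Group n = k² · m with k = 2 and m = 13 · 29 · 113 = 42601 (a product of primes ≡ 1 (mod 4)); a representation of m scales to one of n via (k·x)² + (k·y)² = k²(x² + y²). Each prime p ≡ 1 (mod 4) is itself a sum of two squares; find a² by testing p − a² for a perfect square:
  13: 13 − 1² = 12, 13 − 2² = 9 = 3² ⇒ 13 = 2² + 3².
  29: 29 − 1² = 28, 29 − 2² = 25 = 5² ⇒ 29 = 2² + 5².
  113: 113 − 1² = 112, 113 − 2² = 109, 113 − 3² = 104, 113 − 4² = 97, 113 − 5² = 88, 113 − 6² = 77, 113 − 7² = 64 = 8² ⇒ 113 = 7² + 8².
  Combine using the Brahmagupta–Fibonacci identity (a² + b²)(c² + d²) = (ac − bd)² + (ad + bc)² = (ac + bd)² + (ad − bc)²:
  13 · 29 = 377: from (2² + 3²)(2² + 5²), take (2·2 − 3·5, 2·5 + 3·2) = (4 − 15, 10 + 6) = (-11, 16); dropping signs (only squares matter) gives (11, 16); check 11² + 16² = 121 + 256 = 377 ✓.
  377 · 113 = 42601: from (11² + 16²)(7² + 8²), take (11·7 − 16·8, 11·8 + 16·7) = (77 − 128, 88 + 112) = (-51, 200); dropping signs (only squares matter) gives (51, 200); check 51² + 200² = 2601 + 40000 = 42601 ✓.
  Scale by k = 2: (2·51, 2·200) = (102, 400).
Step 4: Order so x ≤ y and verify: 102² + 400² = 10404 + 160000 = 170404 = n. ✓

n = 170404 = 102² + 400² (one valid representation with x ≤ y).


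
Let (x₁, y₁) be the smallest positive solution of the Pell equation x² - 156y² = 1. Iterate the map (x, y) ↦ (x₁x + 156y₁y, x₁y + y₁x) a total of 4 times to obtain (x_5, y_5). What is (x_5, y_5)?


Step 1: Find the fundamental solution (x₁, y₁) of x² - 156y² = 1.
  Expand √156 as a continued fraction. a₀ = ⌊√156⌋ = 12; iterate m_{k+1} = d_k·a_k − m_k, d_{k+1} = (156 − m_{k+1}²)/d_k, a_{k+1} = ⌊(a₀ + m_{k+1})/d_{k+1}⌋ (starting m₀ = 0, d₀ = 1), with convergents p_k = a_k·p_{k-1} + p_{k-2}, q_k = a_k·q_{k-1} + q_{k-2} (p₋₁ = 1, q₋₁ = 0):
  k = 0: a₀ = 12; p₀/q₀ = 12/1; p₀² − 156·q₀² = 144 − 156 = -12.
  k = 1: m = 12, d = 12, a = ⌊(12 + 12)/12⌋ = 2; p/q = (2·12 + 1)/(2·1 + 0) = 25/2; p² − 156·q² = 625 − 624 = 1.
  The first convergent with p² − 156·q² = 1 gives the fundamental solution (x₁, y₁) = (25, 2).
Step 2: Apply the recurrence (x_{n+1}, y_{n+1}) = (x₁x_n + 156y₁y_n, x₁y_n + y₁x_n) repeatedly.
  From (x_1, y_1) = (25, 2): x_2 = 25·25 + 156·2·2 = 1249; y_2 = 25·2 + 2·25 = 100.
  From (x_2, y_2) = (1249, 100): x_3 = 25·1249 + 156·2·100 = 62425; y_3 = 25·100 + 2·1249 = 4998.
  From (x_3, y_3) = (62425, 4998): x_4 = 25·62425 + 156·2·4998 = 3120001; y_4 = 25·4998 + 2·62425 = 249800.
  From (x_4, y_4) = (3120001, 249800): x_5 = 25·3120001 + 156·2·249800 = 155937625; y_5 = 25·249800 + 2·3120001 = 12485002.
Step 3: Verify x_5² - 156·y_5² = 24316542890640625 - 24316542890640624 = 1 (should be 1). ✓

(x_1, y_1) = (25, 2); (x_5, y_5) = (155937625, 12485002).


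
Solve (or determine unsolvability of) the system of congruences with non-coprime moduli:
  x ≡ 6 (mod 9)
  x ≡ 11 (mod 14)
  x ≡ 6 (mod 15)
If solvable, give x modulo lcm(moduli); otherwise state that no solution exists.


Moduli 9, 14, 15 are not pairwise coprime, so CRT works modulo lcm(m_i) when all pairwise compatibility conditions hold.
Pairwise compatibility: gcd(m_i, m_j) must divide a_i - a_j for every pair.
Merge one congruence at a time:
  Start: x ≡ 6 (mod 9).
  Combine with x ≡ 11 (mod 14): gcd(9, 14) = 1; 11 - 6 = 5, which IS divisible by 1, so compatible.
    Write x = 6 + 9·t and substitute into x ≡ 11 (mod 14): 9·t ≡ 11 − 6 = 5 (mod 14).
    The inverse of 9 mod 14 is 11 (since 9·11 = 99 = 7·14 + 1), so t ≡ 11·5 = 55 ≡ 13 (mod 14).
    Then x = 6 + 9·13 = 123, valid modulo lcm(9, 14) = 126: x ≡ 123 (mod 126).
  Combine with x ≡ 6 (mod 15): gcd(126, 15) = 3; 6 - 123 = -117, which IS divisible by 3, so compatible.
    Write x = 123 + 126·t and substitute into x ≡ 6 (mod 15): 126·t ≡ 6 − 123 = -117 (mod 15).
    Divide the congruence (and modulus) by g = 3: 42·t ≡ -39 (mod 5).
    Reduce coefficients mod 5: 2·t ≡ 1 (mod 5).
    The inverse of 2 mod 5 is 3 (since 2·3 = 6 = 1·5 + 1), so t ≡ 3·1 = 3 ≡ 3 (mod 5).
    Then x = 123 + 126·3 = 501, valid modulo lcm(126, 15) = 630: x ≡ 501 (mod 630).
Verify: 501 mod 9 = 6, 501 mod 14 = 11, 501 mod 15 = 6.

x ≡ 501 (mod 630).


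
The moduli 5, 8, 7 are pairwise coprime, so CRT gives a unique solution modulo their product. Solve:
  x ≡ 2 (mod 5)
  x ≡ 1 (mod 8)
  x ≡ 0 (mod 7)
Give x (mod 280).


Moduli 5, 8, 7 are pairwise coprime; by CRT there is a unique solution modulo M = 5 · 8 · 7 = 280.
Solve pairwise, accumulating the modulus:
  Start with x ≡ 2 (mod 5).
  Combine with x ≡ 1 (mod 8): since gcd(5, 8) = 1, we get a unique residue mod 40.
    Write x = 2 + 5·t and substitute into x ≡ 1 (mod 8): 5·t ≡ 1 − 2 = -1 (mod 8).
    Reduce coefficients mod 8: 5·t ≡ 7 (mod 8).
    The inverse of 5 mod 8 is 5 (since 5·5 = 25 = 3·8 + 1), so t ≡ 5·7 = 35 ≡ 3 (mod 8).
    Then x = 2 + 5·3 = 17, valid modulo lcm(5, 8) = 40: x ≡ 17 (mod 40).
  Combine with x ≡ 0 (mod 7): since gcd(40, 7) = 1, we get a unique residue mod 280.
    Write x = 17 + 40·t and substitute into x ≡ 0 (mod 7): 40·t ≡ 0 − 17 = -17 (mod 7).
    Reduce coefficients mod 7: 5·t ≡ 4 (mod 7).
    The inverse of 5 mod 7 is 3 (since 5·3 = 15 = 2·7 + 1), so t ≡ 3·4 = 12 ≡ 5 (mod 7).
    Then x = 17 + 40·5 = 217, valid modulo lcm(40, 7) = 280: x ≡ 217 (mod 280).
Verify: 217 mod 5 = 2 ✓, 217 mod 8 = 1 ✓, 217 mod 7 = 0 ✓.

x ≡ 217 (mod 280).


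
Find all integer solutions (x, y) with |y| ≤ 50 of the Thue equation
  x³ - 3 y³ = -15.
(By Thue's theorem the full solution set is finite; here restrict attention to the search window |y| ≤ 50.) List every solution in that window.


The equation is x³ - 3y³ = -15. For fixed y, x³ = 3·y³ − 15, so a solution requires the RHS to be a perfect cube.
Strategy: iterate y from -50 to 50, compute RHS = 3·y³ − 15, and check whether it is a (positive or negative) perfect cube.
Check small values of y:
  y = 0: RHS = -15 is not a perfect cube.
  y = 1: RHS = -12 is not a perfect cube.
  y = -1: RHS = -18 is not a perfect cube.
  y = 2: RHS = 9 is not a perfect cube.
  y = -2: RHS = -39 is not a perfect cube.
  y = 3: RHS = 66 is not a perfect cube.
  y = -3: RHS = -96 is not a perfect cube.
Continuing the search up to |y| = 50 finds no solutions either.
No (x, y) in the scanned range satisfies the equation.

No integer solutions with |y| ≤ 50.


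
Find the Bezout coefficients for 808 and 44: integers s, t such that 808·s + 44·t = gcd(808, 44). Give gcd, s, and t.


Euclidean algorithm on (808, 44) — divide until remainder is 0:
  808 = 18 · 44 + 16
  44 = 2 · 16 + 12
  16 = 1 · 12 + 4
  12 = 3 · 4 + 0
gcd(808, 44) = 4.
Track Bezout coefficients alongside the remainders: start with r₀ = 808 = a·1 + b·0 (s = 1, t = 0) and r₁ = 44 = a·0 + b·1 (s = 0, t = 1); each new remainder r_{k+1} = r_{k-1} − q_k·r_k inherits s_{k+1} = s_{k-1} − q_k·s_k, t_{k+1} = t_{k-1} − q_k·t_k, so r_k = a·s_k + b·t_k at every step:
  q = 18: r = 16, s = 1 − 18·0 = 1, t = 0 − 18·1 = -18  (check: 808·1 + 44·(-18) = 16)
  q = 2: r = 12, s = 0 − 2·1 = -2, t = 1 − 2·(-18) = 37  (check: 808·(-2) + 44·37 = 12)
  q = 1: r = 4, s = 1 − 1·(-2) = 3, t = -18 − 1·37 = -55  (check: 808·3 + 44·(-55) = 4)
The row with r = 4 (the gcd) gives the Bezout coefficients s = 3, t = -55.
Result: 808 · (3) + 44 · (-55) = 4.

gcd(808, 44) = 4; s = 3, t = -55 (check: 808·3 + 44·(-55) = 4).


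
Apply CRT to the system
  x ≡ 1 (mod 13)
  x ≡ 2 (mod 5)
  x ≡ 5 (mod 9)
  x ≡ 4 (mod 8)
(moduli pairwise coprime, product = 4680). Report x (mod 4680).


Product of moduli M = 13 · 5 · 9 · 8 = 4680.
Merge one congruence at a time:
  Start: x ≡ 1 (mod 13).
  Combine with x ≡ 2 (mod 5); new modulus lcm = 65.
    Write x = 1 + 13·t and substitute into x ≡ 2 (mod 5): 13·t ≡ 2 − 1 = 1 (mod 5).
    Reduce coefficients mod 5: 3·t ≡ 1 (mod 5).
    The inverse of 3 mod 5 is 2 (since 3·2 = 6 = 1·5 + 1), so t ≡ 2·1 = 2 ≡ 2 (mod 5).
    Then x = 1 + 13·2 = 27, valid modulo lcm(13, 5) = 65: x ≡ 27 (mod 65).
  Combine with x ≡ 5 (mod 9); new modulus lcm = 585.
    Write x = 27 + 65·t and substitute into x ≡ 5 (mod 9): 65·t ≡ 5 − 27 = -22 (mod 9).
    Reduce coefficients mod 9: 2·t ≡ 5 (mod 9).
    The inverse of 2 mod 9 is 5 (since 2·5 = 10 = 1·9 + 1), so t ≡ 5·5 = 25 ≡ 7 (mod 9).
    Then x = 27 + 65·7 = 482, valid modulo lcm(65, 9) = 585: x ≡ 482 (mod 585).
  Combine with x ≡ 4 (mod 8); new modulus lcm = 4680.
    Write x = 482 + 585·t and substitute into x ≡ 4 (mod 8): 585·t ≡ 4 − 482 = -478 (mod 8).
    Reduce coefficients mod 8: 1·t ≡ 2 (mod 8).
    So t ≡ 2 (mod 8).
    Then x = 482 + 585·2 = 1652, valid modulo lcm(585, 8) = 4680: x ≡ 1652 (mod 4680).
Verify against each original: 1652 mod 13 = 1, 1652 mod 5 = 2, 1652 mod 9 = 5, 1652 mod 8 = 4.

x ≡ 1652 (mod 4680).


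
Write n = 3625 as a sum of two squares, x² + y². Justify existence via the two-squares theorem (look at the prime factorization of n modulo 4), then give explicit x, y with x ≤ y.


Step 1: Factor n = 3625 = 5^3 · 29.
Step 2: Check the mod-4 condition on each prime factor: 5 ≡ 1 (mod 4), exponent 3; 29 ≡ 1 (mod 4), exponent 1.
All primes ≡ 3 (mod 4) appear to even exponent (or don't appear), so by the two-squares theorem n IS expressible as a sum of two squares.
Step 3: Build a representation. Group n = k² · m with k = 5 and m = 5 · 29 = 145 (a product of primes ≡ 1 (mod 4)); a representation of m scales to one of n via (k·x)² + (k·y)² = k²(x² + y²). Each prime p ≡ 1 (mod 4) is itself a sum of two squares; find a² by testing p − a² for a perfect square:
  5: 5 − 1² = 4 = 2² ⇒ 5 = 1² + 2².
  29: 29 − 1² = 28, 29 − 2² = 25 = 5² ⇒ 29 = 2² + 5².
  Combine using the Brahmagupta–Fibonacci identity (a² + b²)(c² + d²) = (ac − bd)² + (ad + bc)² = (ac + bd)² + (ad − bc)²:
  5 · 29 = 145: from (1² + 2²)(2² + 5²), take (1·2 − 2·5, 1·5 + 2·2) = (2 − 10, 5 + 4) = (-8, 9); dropping signs (only squares matter) gives (8, 9); check 8² + 9² = 64 + 81 = 145 ✓.
  Scale by k = 5: (5·8, 5·9) = (40, 45).
Step 4: Order so x ≤ y and verify: 40² + 45² = 1600 + 2025 = 3625 = n. ✓

n = 3625 = 40² + 45² (one valid representation with x ≤ y).


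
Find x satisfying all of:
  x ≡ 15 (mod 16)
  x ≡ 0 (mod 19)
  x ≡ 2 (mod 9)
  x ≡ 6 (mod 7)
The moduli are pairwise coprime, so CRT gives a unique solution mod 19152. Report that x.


Product of moduli M = 16 · 19 · 9 · 7 = 19152.
Merge one congruence at a time:
  Start: x ≡ 15 (mod 16).
  Combine with x ≡ 0 (mod 19); new modulus lcm = 304.
    Write x = 15 + 16·t and substitute into x ≡ 0 (mod 19): 16·t ≡ 0 − 15 = -15 (mod 19).
    Reduce coefficients mod 19: 16·t ≡ 4 (mod 19).
    The inverse of 16 mod 19 is 6 (since 16·6 = 96 = 5·19 + 1), so t ≡ 6·4 = 24 ≡ 5 (mod 19).
    Then x = 15 + 16·5 = 95, valid modulo lcm(16, 19) = 304: x ≡ 95 (mod 304).
  Combine with x ≡ 2 (mod 9); new modulus lcm = 2736.
    Write x = 95 + 304·t and substitute into x ≡ 2 (mod 9): 304·t ≡ 2 − 95 = -93 (mod 9).
    Reduce coefficients mod 9: 7·t ≡ 6 (mod 9).
    The inverse of 7 mod 9 is 4 (since 7·4 = 28 = 3·9 + 1), so t ≡ 4·6 = 24 ≡ 6 (mod 9).
    Then x = 95 + 304·6 = 1919, valid modulo lcm(304, 9) = 2736: x ≡ 1919 (mod 2736).
  Combine with x ≡ 6 (mod 7); new modulus lcm = 19152.
    Write x = 1919 + 2736·t and substitute into x ≡ 6 (mod 7): 2736·t ≡ 6 − 1919 = -1913 (mod 7).
    Reduce coefficients mod 7: 6·t ≡ 5 (mod 7).
    The inverse of 6 mod 7 is 6 (since 6·6 = 36 = 5·7 + 1), so t ≡ 6·5 = 30 ≡ 2 (mod 7).
    Then x = 1919 + 2736·2 = 7391, valid modulo lcm(2736, 7) = 19152: x ≡ 7391 (mod 19152).
Verify against each original: 7391 mod 16 = 15, 7391 mod 19 = 0, 7391 mod 9 = 2, 7391 mod 7 = 6.

x ≡ 7391 (mod 19152).


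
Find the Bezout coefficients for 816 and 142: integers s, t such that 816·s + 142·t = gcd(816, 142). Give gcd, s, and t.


Euclidean algorithm on (816, 142) — divide until remainder is 0:
  816 = 5 · 142 + 106
  142 = 1 · 106 + 36
  106 = 2 · 36 + 34
  36 = 1 · 34 + 2
  34 = 17 · 2 + 0
gcd(816, 142) = 2.
Track Bezout coefficients alongside the remainders: start with r₀ = 816 = a·1 + b·0 (s = 1, t = 0) and r₁ = 142 = a·0 + b·1 (s = 0, t = 1); each new remainder r_{k+1} = r_{k-1} − q_k·r_k inherits s_{k+1} = s_{k-1} − q_k·s_k, t_{k+1} = t_{k-1} − q_k·t_k, so r_k = a·s_k + b·t_k at every step:
  q = 5: r = 106, s = 1 − 5·0 = 1, t = 0 − 5·1 = -5  (check: 816·1 + 142·(-5) = 106)
  q = 1: r = 36, s = 0 − 1·1 = -1, t = 1 − 1·(-5) = 6  (check: 816·(-1) + 142·6 = 36)
  q = 2: r = 34, s = 1 − 2·(-1) = 3, t = -5 − 2·6 = -17  (check: 816·3 + 142·(-17) = 34)
  q = 1: r = 2, s = -1 − 1·3 = -4, t = 6 − 1·(-17) = 23  (check: 816·(-4) + 142·23 = 2)
The row with r = 2 (the gcd) gives the Bezout coefficients s = -4, t = 23.
Result: 816 · (-4) + 142 · (23) = 2.

gcd(816, 142) = 2; s = -4, t = 23 (check: 816·(-4) + 142·23 = 2).


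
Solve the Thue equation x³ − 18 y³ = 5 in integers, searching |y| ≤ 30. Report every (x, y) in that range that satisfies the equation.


The equation is x³ - 18y³ = 5. For fixed y, x³ = 18·y³ + 5, so a solution requires the RHS to be a perfect cube.
Strategy: iterate y from -30 to 30, compute RHS = 18·y³ + 5, and check whether it is a (positive or negative) perfect cube.
Check small values of y:
  y = 0: RHS = 5 is not a perfect cube.
  y = 1: RHS = 23 is not a perfect cube.
  y = -1: RHS = -13 is not a perfect cube.
  y = 2: RHS = 149 is not a perfect cube.
  y = -2: RHS = -139 is not a perfect cube.
  y = 3: RHS = 491 is not a perfect cube.
  y = -3: RHS = -481 is not a perfect cube.
Continuing the search up to |y| = 30 finds no solutions either.
No (x, y) in the scanned range satisfies the equation.

No integer solutions with |y| ≤ 30.


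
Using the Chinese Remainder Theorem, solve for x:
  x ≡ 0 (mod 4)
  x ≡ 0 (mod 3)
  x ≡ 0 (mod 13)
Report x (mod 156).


Moduli 4, 3, 13 are pairwise coprime; by CRT there is a unique solution modulo M = 4 · 3 · 13 = 156.
Solve pairwise, accumulating the modulus:
  Start with x ≡ 0 (mod 4).
  Combine with x ≡ 0 (mod 3): since gcd(4, 3) = 1, we get a unique residue mod 12.
    Write x = 0 + 4·t and substitute into x ≡ 0 (mod 3): 4·t ≡ 0 − 0 = 0 (mod 3).
    Reduce coefficients mod 3: 1·t ≡ 0 (mod 3).
    So t ≡ 0 (mod 3).
    Then x = 0 + 4·0 = 0, valid modulo lcm(4, 3) = 12: x ≡ 0 (mod 12).
  Combine with x ≡ 0 (mod 13): since gcd(12, 13) = 1, we get a unique residue mod 156.
    Write x = 0 + 12·t and substitute into x ≡ 0 (mod 13): 12·t ≡ 0 − 0 = 0 (mod 13).
    The inverse of 12 mod 13 is 12 (since 12·12 = 144 = 11·13 + 1), so t ≡ 12·0 = 0 ≡ 0 (mod 13).
    Then x = 0 + 12·0 = 0, valid modulo lcm(12, 13) = 156: x ≡ 0 (mod 156).
Verify: 0 mod 4 = 0 ✓, 0 mod 3 = 0 ✓, 0 mod 13 = 0 ✓.

x ≡ 0 (mod 156).


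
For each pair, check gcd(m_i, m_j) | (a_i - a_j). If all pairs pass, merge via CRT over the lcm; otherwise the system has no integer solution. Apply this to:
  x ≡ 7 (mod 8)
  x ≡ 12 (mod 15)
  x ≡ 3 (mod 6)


Moduli 8, 15, 6 are not pairwise coprime, so CRT works modulo lcm(m_i) when all pairwise compatibility conditions hold.
Pairwise compatibility: gcd(m_i, m_j) must divide a_i - a_j for every pair.
Merge one congruence at a time:
  Start: x ≡ 7 (mod 8).
  Combine with x ≡ 12 (mod 15): gcd(8, 15) = 1; 12 - 7 = 5, which IS divisible by 1, so compatible.
    Write x = 7 + 8·t and substitute into x ≡ 12 (mod 15): 8·t ≡ 12 − 7 = 5 (mod 15).
    The inverse of 8 mod 15 is 2 (since 8·2 = 16 = 1·15 + 1), so t ≡ 2·5 = 10 ≡ 10 (mod 15).
    Then x = 7 + 8·10 = 87, valid modulo lcm(8, 15) = 120: x ≡ 87 (mod 120).
  Combine with x ≡ 3 (mod 6): gcd(120, 6) = 6; 3 - 87 = -84, which IS divisible by 6, so compatible.
    Write x = 87 + 120·t and substitute into x ≡ 3 (mod 6): 120·t ≡ 3 − 87 = -84 (mod 6).
    Divide the congruence (and modulus) by g = 6: 20·t ≡ -14 (mod 1).
    Modulo 1 every t works; take t = 0.
    Then x = 87 + 120·0 = 87, valid modulo lcm(120, 6) = 120: x ≡ 87 (mod 120).
Verify: 87 mod 8 = 7, 87 mod 15 = 12, 87 mod 6 = 3.

x ≡ 87 (mod 120).


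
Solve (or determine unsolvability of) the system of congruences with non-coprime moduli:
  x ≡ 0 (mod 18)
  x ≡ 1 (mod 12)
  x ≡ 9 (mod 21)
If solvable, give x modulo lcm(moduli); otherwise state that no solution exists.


Moduli 18, 12, 21 are not pairwise coprime, so CRT works modulo lcm(m_i) when all pairwise compatibility conditions hold.
Pairwise compatibility: gcd(m_i, m_j) must divide a_i - a_j for every pair.
Merge one congruence at a time:
  Start: x ≡ 0 (mod 18).
  Combine with x ≡ 1 (mod 12): gcd(18, 12) = 6, and 1 - 0 = 1 is NOT divisible by 6.
    ⇒ system is inconsistent (no integer solution).

No solution (the system is inconsistent).


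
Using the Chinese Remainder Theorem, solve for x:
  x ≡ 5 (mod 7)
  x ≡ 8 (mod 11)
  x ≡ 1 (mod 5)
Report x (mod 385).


Moduli 7, 11, 5 are pairwise coprime; by CRT there is a unique solution modulo M = 7 · 11 · 5 = 385.
Solve pairwise, accumulating the modulus:
  Start with x ≡ 5 (mod 7).
  Combine with x ≡ 8 (mod 11): since gcd(7, 11) = 1, we get a unique residue mod 77.
    Write x = 5 + 7·t and substitute into x ≡ 8 (mod 11): 7·t ≡ 8 − 5 = 3 (mod 11).
    The inverse of 7 mod 11 is 8 (since 7·8 = 56 = 5·11 + 1), so t ≡ 8·3 = 24 ≡ 2 (mod 11).
    Then x = 5 + 7·2 = 19, valid modulo lcm(7, 11) = 77: x ≡ 19 (mod 77).
  Combine with x ≡ 1 (mod 5): since gcd(77, 5) = 1, we get a unique residue mod 385.
    Write x = 19 + 77·t and substitute into x ≡ 1 (mod 5): 77·t ≡ 1 − 19 = -18 (mod 5).
    Reduce coefficients mod 5: 2·t ≡ 2 (mod 5).
    The inverse of 2 mod 5 is 3 (since 2·3 = 6 = 1·5 + 1), so t ≡ 3·2 = 6 ≡ 1 (mod 5).
    Then x = 19 + 77·1 = 96, valid modulo lcm(77, 5) = 385: x ≡ 96 (mod 385).
Verify: 96 mod 7 = 5 ✓, 96 mod 11 = 8 ✓, 96 mod 5 = 1 ✓.

x ≡ 96 (mod 385).


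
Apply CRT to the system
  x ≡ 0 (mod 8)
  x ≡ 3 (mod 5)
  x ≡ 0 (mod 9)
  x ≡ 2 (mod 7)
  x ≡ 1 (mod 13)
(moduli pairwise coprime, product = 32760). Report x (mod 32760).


Product of moduli M = 8 · 5 · 9 · 7 · 13 = 32760.
Merge one congruence at a time:
  Start: x ≡ 0 (mod 8).
  Combine with x ≡ 3 (mod 5); new modulus lcm = 40.
    Write x = 0 + 8·t and substitute into x ≡ 3 (mod 5): 8·t ≡ 3 − 0 = 3 (mod 5).
    Reduce coefficients mod 5: 3·t ≡ 3 (mod 5).
    The inverse of 3 mod 5 is 2 (since 3·2 = 6 = 1·5 + 1), so t ≡ 2·3 = 6 ≡ 1 (mod 5).
    Then x = 0 + 8·1 = 8, valid modulo lcm(8, 5) = 40: x ≡ 8 (mod 40).
  Combine with x ≡ 0 (mod 9); new modulus lcm = 360.
    Write x = 8 + 40·t and substitute into x ≡ 0 (mod 9): 40·t ≡ 0 − 8 = -8 (mod 9).
    Reduce coefficients mod 9: 4·t ≡ 1 (mod 9).
    The inverse of 4 mod 9 is 7 (since 4·7 = 28 = 3·9 + 1), so t ≡ 7·1 = 7 ≡ 7 (mod 9).
    Then x = 8 + 40·7 = 288, valid modulo lcm(40, 9) = 360: x ≡ 288 (mod 360).
  Combine with x ≡ 2 (mod 7); new modulus lcm = 2520.
    Write x = 288 + 360·t and substitute into x ≡ 2 (mod 7): 360·t ≡ 2 − 288 = -286 (mod 7).
    Reduce coefficients mod 7: 3·t ≡ 1 (mod 7).
    The inverse of 3 mod 7 is 5 (since 3·5 = 15 = 2·7 + 1), so t ≡ 5·1 = 5 ≡ 5 (mod 7).
    Then x = 288 + 360·5 = 2088, valid modulo lcm(360, 7) = 2520: x ≡ 2088 (mod 2520).
  Combine with x ≡ 1 (mod 13); new modulus lcm = 32760.
    Write x = 2088 + 2520·t and substitute into x ≡ 1 (mod 13): 2520·t ≡ 1 − 2088 = -2087 (mod 13).
    Reduce coefficients mod 13: 11·t ≡ 6 (mod 13).
    The inverse of 11 mod 13 is 6 (since 11·6 = 66 = 5·13 + 1), so t ≡ 6·6 = 36 ≡ 10 (mod 13).
    Then x = 2088 + 2520·10 = 27288, valid modulo lcm(2520, 13) = 32760: x ≡ 27288 (mod 32760).
Verify against each original: 27288 mod 8 = 0, 27288 mod 5 = 3, 27288 mod 9 = 0, 27288 mod 7 = 2, 27288 mod 13 = 1.

x ≡ 27288 (mod 32760).


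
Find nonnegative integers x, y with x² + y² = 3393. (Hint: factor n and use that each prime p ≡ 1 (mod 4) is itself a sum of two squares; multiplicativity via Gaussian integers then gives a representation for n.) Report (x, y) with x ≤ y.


Step 1: Factor n = 3393 = 3^2 · 13 · 29.
Step 2: Check the mod-4 condition on each prime factor: 3 ≡ 3 (mod 4), exponent 2 (must be even); 13 ≡ 1 (mod 4), exponent 1; 29 ≡ 1 (mod 4), exponent 1.
All primes ≡ 3 (mod 4) appear to even exponent (or don't appear), so by the two-squares theorem n IS expressible as a sum of two squares.
Step 3: Build a representation. Group n = k² · m with k = 3 and m = 13 · 29 = 377 (a product of primes ≡ 1 (mod 4)); a representation of m scales to one of n via (k·x)² + (k·y)² = k²(x² + y²). Each prime p ≡ 1 (mod 4) is itself a sum of two squares; find a² by testing p − a² for a perfect square:
  13: 13 − 1² = 12, 13 − 2² = 9 = 3² ⇒ 13 = 2² + 3².
  29: 29 − 1² = 28, 29 − 2² = 25 = 5² ⇒ 29 = 2² + 5².
  Combine using the Brahmagupta–Fibonacci identity (a² + b²)(c² + d²) = (ac − bd)² + (ad + bc)² = (ac + bd)² + (ad − bc)²:
  13 · 29 = 377: from (2² + 3²)(2² + 5²), take (2·2 − 3·5, 2·5 + 3·2) = (4 − 15, 10 + 6) = (-11, 16); dropping signs (only squares matter) gives (11, 16); check 11² + 16² = 121 + 256 = 377 ✓.
  Scale by k = 3: (3·11, 3·16) = (33, 48).
Step 4: Order so x ≤ y and verify: 33² + 48² = 1089 + 2304 = 3393 = n. ✓

n = 3393 = 33² + 48² (one valid representation with x ≤ y).


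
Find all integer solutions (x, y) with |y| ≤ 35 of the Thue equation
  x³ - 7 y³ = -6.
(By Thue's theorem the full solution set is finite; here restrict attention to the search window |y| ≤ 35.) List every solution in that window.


The equation is x³ - 7y³ = -6. For fixed y, x³ = 7·y³ − 6, so a solution requires the RHS to be a perfect cube.
Strategy: iterate y from -35 to 35, compute RHS = 7·y³ − 6, and check whether it is a (positive or negative) perfect cube.
Check small values of y:
  y = 0: RHS = -6 is not a perfect cube.
  y = 1: RHS = 1 = (1)³ ⇒ x = 1 works.
  y = -1: RHS = -13 is not a perfect cube.
  y = 2: RHS = 50 is not a perfect cube.
  y = -2: RHS = -62 is not a perfect cube.
  y = 3: RHS = 183 is not a perfect cube.
  y = -3: RHS = -195 is not a perfect cube.
Continuing the search up to |y| = 35 finds no further solutions beyond those listed.
Collected solutions: (1, 1).

Solutions (with |y| ≤ 35): (1, 1).


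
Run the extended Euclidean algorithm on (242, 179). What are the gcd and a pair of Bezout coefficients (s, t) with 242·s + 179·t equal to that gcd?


Euclidean algorithm on (242, 179) — divide until remainder is 0:
  242 = 1 · 179 + 63
  179 = 2 · 63 + 53
  63 = 1 · 53 + 10
  53 = 5 · 10 + 3
  10 = 3 · 3 + 1
  3 = 3 · 1 + 0
gcd(242, 179) = 1.
Track Bezout coefficients alongside the remainders: start with r₀ = 242 = a·1 + b·0 (s = 1, t = 0) and r₁ = 179 = a·0 + b·1 (s = 0, t = 1); each new remainder r_{k+1} = r_{k-1} − q_k·r_k inherits s_{k+1} = s_{k-1} − q_k·s_k, t_{k+1} = t_{k-1} − q_k·t_k, so r_k = a·s_k + b·t_k at every step:
  q = 1: r = 63, s = 1 − 1·0 = 1, t = 0 − 1·1 = -1  (check: 242·1 + 179·(-1) = 63)
  q = 2: r = 53, s = 0 − 2·1 = -2, t = 1 − 2·(-1) = 3  (check: 242·(-2) + 179·3 = 53)
  q = 1: r = 10, s = 1 − 1·(-2) = 3, t = -1 − 1·3 = -4  (check: 242·3 + 179·(-4) = 10)
  q = 5: r = 3, s = -2 − 5·3 = -17, t = 3 − 5·(-4) = 23  (check: 242·(-17) + 179·23 = 3)
  q = 3: r = 1, s = 3 − 3·(-17) = 54, t = -4 − 3·23 = -73  (check: 242·54 + 179·(-73) = 1)
The row with r = 1 (the gcd) gives the Bezout coefficients s = 54, t = -73.
Result: 242 · (54) + 179 · (-73) = 1.

gcd(242, 179) = 1; s = 54, t = -73 (check: 242·54 + 179·(-73) = 1).


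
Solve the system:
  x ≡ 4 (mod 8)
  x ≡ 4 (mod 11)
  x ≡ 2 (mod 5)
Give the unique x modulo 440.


Moduli 8, 11, 5 are pairwise coprime; by CRT there is a unique solution modulo M = 8 · 11 · 5 = 440.
Solve pairwise, accumulating the modulus:
  Start with x ≡ 4 (mod 8).
  Combine with x ≡ 4 (mod 11): since gcd(8, 11) = 1, we get a unique residue mod 88.
    Write x = 4 + 8·t and substitute into x ≡ 4 (mod 11): 8·t ≡ 4 − 4 = 0 (mod 11).
    The inverse of 8 mod 11 is 7 (since 8·7 = 56 = 5·11 + 1), so t ≡ 7·0 = 0 ≡ 0 (mod 11).
    Then x = 4 + 8·0 = 4, valid modulo lcm(8, 11) = 88: x ≡ 4 (mod 88).
  Combine with x ≡ 2 (mod 5): since gcd(88, 5) = 1, we get a unique residue mod 440.
    Write x = 4 + 88·t and substitute into x ≡ 2 (mod 5): 88·t ≡ 2 − 4 = -2 (mod 5).
    Reduce coefficients mod 5: 3·t ≡ 3 (mod 5).
    The inverse of 3 mod 5 is 2 (since 3·2 = 6 = 1·5 + 1), so t ≡ 2·3 = 6 ≡ 1 (mod 5).
    Then x = 4 + 88·1 = 92, valid modulo lcm(88, 5) = 440: x ≡ 92 (mod 440).
Verify: 92 mod 8 = 4 ✓, 92 mod 11 = 4 ✓, 92 mod 5 = 2 ✓.

x ≡ 92 (mod 440).


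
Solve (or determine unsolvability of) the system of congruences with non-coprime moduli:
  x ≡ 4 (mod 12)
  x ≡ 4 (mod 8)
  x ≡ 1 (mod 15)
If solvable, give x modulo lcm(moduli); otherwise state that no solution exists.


Moduli 12, 8, 15 are not pairwise coprime, so CRT works modulo lcm(m_i) when all pairwise compatibility conditions hold.
Pairwise compatibility: gcd(m_i, m_j) must divide a_i - a_j for every pair.
Merge one congruence at a time:
  Start: x ≡ 4 (mod 12).
  Combine with x ≡ 4 (mod 8): gcd(12, 8) = 4; 4 - 4 = 0, which IS divisible by 4, so compatible.
    Write x = 4 + 12·t and substitute into x ≡ 4 (mod 8): 12·t ≡ 4 − 4 = 0 (mod 8).
    Divide the congruence (and modulus) by g = 4: 3·t ≡ 0 (mod 2).
    Reduce coefficients mod 2: 1·t ≡ 0 (mod 2).
    So t ≡ 0 (mod 2).
    Then x = 4 + 12·0 = 4, valid modulo lcm(12, 8) = 24: x ≡ 4 (mod 24).
  Combine with x ≡ 1 (mod 15): gcd(24, 15) = 3; 1 - 4 = -3, which IS divisible by 3, so compatible.
    Write x = 4 + 24·t and substitute into x ≡ 1 (mod 15): 24·t ≡ 1 − 4 = -3 (mod 15).
    Divide the congruence (and modulus) by g = 3: 8·t ≡ -1 (mod 5).
    Reduce coefficients mod 5: 3·t ≡ 4 (mod 5).
    The inverse of 3 mod 5 is 2 (since 3·2 = 6 = 1·5 + 1), so t ≡ 2·4 = 8 ≡ 3 (mod 5).
    Then x = 4 + 24·3 = 76, valid modulo lcm(24, 15) = 120: x ≡ 76 (mod 120).
Verify: 76 mod 12 = 4, 76 mod 8 = 4, 76 mod 15 = 1.

x ≡ 76 (mod 120).


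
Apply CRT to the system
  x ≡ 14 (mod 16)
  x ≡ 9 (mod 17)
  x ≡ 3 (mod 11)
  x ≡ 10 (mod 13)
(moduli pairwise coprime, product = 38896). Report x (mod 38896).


Product of moduli M = 16 · 17 · 11 · 13 = 38896.
Merge one congruence at a time:
  Start: x ≡ 14 (mod 16).
  Combine with x ≡ 9 (mod 17); new modulus lcm = 272.
    Write x = 14 + 16·t and substitute into x ≡ 9 (mod 17): 16·t ≡ 9 − 14 = -5 (mod 17).
    Reduce coefficients mod 17: 16·t ≡ 12 (mod 17).
    The inverse of 16 mod 17 is 16 (since 16·16 = 256 = 15·17 + 1), so t ≡ 16·12 = 192 ≡ 5 (mod 17).
    Then x = 14 + 16·5 = 94, valid modulo lcm(16, 17) = 272: x ≡ 94 (mod 272).
  Combine with x ≡ 3 (mod 11); new modulus lcm = 2992.
    Write x = 94 + 272·t and substitute into x ≡ 3 (mod 11): 272·t ≡ 3 − 94 = -91 (mod 11).
    Reduce coefficients mod 11: 8·t ≡ 8 (mod 11).
    The inverse of 8 mod 11 is 7 (since 8·7 = 56 = 5·11 + 1), so t ≡ 7·8 = 56 ≡ 1 (mod 11).
    Then x = 94 + 272·1 = 366, valid modulo lcm(272, 11) = 2992: x ≡ 366 (mod 2992).
  Combine with x ≡ 10 (mod 13); new modulus lcm = 38896.
    Write x = 366 + 2992·t and substitute into x ≡ 10 (mod 13): 2992·t ≡ 10 − 366 = -356 (mod 13).
    Reduce coefficients mod 13: 2·t ≡ 8 (mod 13).
    The inverse of 2 mod 13 is 7 (since 2·7 = 14 = 1·13 + 1), so t ≡ 7·8 = 56 ≡ 4 (mod 13).
    Then x = 366 + 2992·4 = 12334, valid modulo lcm(2992, 13) = 38896: x ≡ 12334 (mod 38896).
Verify against each original: 12334 mod 16 = 14, 12334 mod 17 = 9, 12334 mod 11 = 3, 12334 mod 13 = 10.

x ≡ 12334 (mod 38896).


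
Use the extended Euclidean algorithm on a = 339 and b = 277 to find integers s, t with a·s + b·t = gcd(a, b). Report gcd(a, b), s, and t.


Euclidean algorithm on (339, 277) — divide until remainder is 0:
  339 = 1 · 277 + 62
  277 = 4 · 62 + 29
  62 = 2 · 29 + 4
  29 = 7 · 4 + 1
  4 = 4 · 1 + 0
gcd(339, 277) = 1.
Track Bezout coefficients alongside the remainders: start with r₀ = 339 = a·1 + b·0 (s = 1, t = 0) and r₁ = 277 = a·0 + b·1 (s = 0, t = 1); each new remainder r_{k+1} = r_{k-1} − q_k·r_k inherits s_{k+1} = s_{k-1} − q_k·s_k, t_{k+1} = t_{k-1} − q_k·t_k, so r_k = a·s_k + b·t_k at every step:
  q = 1: r = 62, s = 1 − 1·0 = 1, t = 0 − 1·1 = -1  (check: 339·1 + 277·(-1) = 62)
  q = 4: r = 29, s = 0 − 4·1 = -4, t = 1 − 4·(-1) = 5  (check: 339·(-4) + 277·5 = 29)
  q = 2: r = 4, s = 1 − 2·(-4) = 9, t = -1 − 2·5 = -11  (check: 339·9 + 277·(-11) = 4)
  q = 7: r = 1, s = -4 − 7·9 = -67, t = 5 − 7·(-11) = 82  (check: 339·(-67) + 277·82 = 1)
The row with r = 1 (the gcd) gives the Bezout coefficients s = -67, t = 82.
Result: 339 · (-67) + 277 · (82) = 1.

gcd(339, 277) = 1; s = -67, t = 82 (check: 339·(-67) + 277·82 = 1).


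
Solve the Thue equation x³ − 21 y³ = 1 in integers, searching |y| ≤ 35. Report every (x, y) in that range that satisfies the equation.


The equation is x³ - 21y³ = 1. For fixed y, x³ = 21·y³ + 1, so a solution requires the RHS to be a perfect cube.
Strategy: iterate y from -35 to 35, compute RHS = 21·y³ + 1, and check whether it is a (positive or negative) perfect cube.
Check small values of y:
  y = 0: RHS = 1 = (1)³ ⇒ x = 1 works.
  y = 1: RHS = 22 is not a perfect cube.
  y = -1: RHS = -20 is not a perfect cube.
  y = 2: RHS = 169 is not a perfect cube.
  y = -2: RHS = -167 is not a perfect cube.
  y = 3: RHS = 568 is not a perfect cube.
  y = -3: RHS = -566 is not a perfect cube.
Continuing the search up to |y| = 35 finds no further solutions beyond those listed.
Collected solutions: (1, 0).

Solutions (with |y| ≤ 35): (1, 0).


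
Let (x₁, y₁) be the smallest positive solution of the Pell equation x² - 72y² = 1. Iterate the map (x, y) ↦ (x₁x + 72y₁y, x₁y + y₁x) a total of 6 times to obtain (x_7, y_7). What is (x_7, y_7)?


Step 1: Find the fundamental solution (x₁, y₁) of x² - 72y² = 1.
  Expand √72 as a continued fraction. a₀ = ⌊√72⌋ = 8; iterate m_{k+1} = d_k·a_k − m_k, d_{k+1} = (72 − m_{k+1}²)/d_k, a_{k+1} = ⌊(a₀ + m_{k+1})/d_{k+1}⌋ (starting m₀ = 0, d₀ = 1), with convergents p_k = a_k·p_{k-1} + p_{k-2}, q_k = a_k·q_{k-1} + q_{k-2} (p₋₁ = 1, q₋₁ = 0):
  k = 0: a₀ = 8; p₀/q₀ = 8/1; p₀² − 72·q₀² = 64 − 72 = -8.
  k = 1: m = 8, d = 8, a = ⌊(8 + 8)/8⌋ = 2; p/q = (2·8 + 1)/(2·1 + 0) = 17/2; p² − 72·q² = 289 − 288 = 1.
  The first convergent with p² − 72·q² = 1 gives the fundamental solution (x₁, y₁) = (17, 2).
Step 2: Apply the recurrence (x_{n+1}, y_{n+1}) = (x₁x_n + 72y₁y_n, x₁y_n + y₁x_n) repeatedly.
  From (x_1, y_1) = (17, 2): x_2 = 17·17 + 72·2·2 = 577; y_2 = 17·2 + 2·17 = 68.
  From (x_2, y_2) = (577, 68): x_3 = 17·577 + 72·2·68 = 19601; y_3 = 17·68 + 2·577 = 2310.
  From (x_3, y_3) = (19601, 2310): x_4 = 17·19601 + 72·2·2310 = 665857; y_4 = 17·2310 + 2·19601 = 78472.
  From (x_4, y_4) = (665857, 78472): x_5 = 17·665857 + 72·2·78472 = 22619537; y_5 = 17·78472 + 2·665857 = 2665738.
  From (x_5, y_5) = (22619537, 2665738): x_6 = 17·22619537 + 72·2·2665738 = 768398401; y_6 = 17·2665738 + 2·22619537 = 90556620.
  From (x_6, y_6) = (768398401, 90556620): x_7 = 17·768398401 + 72·2·90556620 = 26102926097; y_7 = 17·90556620 + 2·768398401 = 3076259342.
Step 3: Verify x_7² - 72·y_7² = 681362750825443653409 - 681362750825443653408 = 1 (should be 1). ✓

(x_1, y_1) = (17, 2); (x_7, y_7) = (26102926097, 3076259342).
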